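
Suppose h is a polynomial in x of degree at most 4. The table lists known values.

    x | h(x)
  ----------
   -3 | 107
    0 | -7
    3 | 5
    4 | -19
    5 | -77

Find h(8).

Write h(x) = ax^4 + bx³ + cx² + dx + e; the 5 given values yield a linear system in the 5 coefficients.
Solving, the leading coefficient vanishes, and h(x) = -2x³ + 7x² + x - 7.
Then h(8) = -575.

-575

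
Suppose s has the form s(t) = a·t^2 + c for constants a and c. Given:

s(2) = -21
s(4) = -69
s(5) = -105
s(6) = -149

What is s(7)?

-201

From s(2) = -21 and s(4) = -69: 4a + c = -21 and 16a + c = -69.
Subtracting: 12a = -48, so a = -4; then c = -21 − (-4)·4 = -5.
So s(t) = -4t² − 5, and s(7) = -201.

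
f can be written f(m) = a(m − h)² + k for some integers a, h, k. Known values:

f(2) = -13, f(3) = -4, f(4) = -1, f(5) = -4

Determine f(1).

First differences 9, 3, -3; second difference -6 = 2a, so a = -3.
Expanding, the m-coefficient is −2ah = 6h; matching it to the data gives h = 4, and then k = -1.
So f(m) = -3(m − 4)² − 1.
f(1) = -3·(-3)² − 1 = -28.

-28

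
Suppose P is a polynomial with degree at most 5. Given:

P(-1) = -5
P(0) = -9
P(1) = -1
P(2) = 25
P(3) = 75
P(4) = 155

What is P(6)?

429

First differences: -4, 8, 26, 50, 80. Second differences: 12, 18, 24, 30. Third differences: 6, 6, 6.
Level-3 differences are constant, so P has degree 3.
Fitting a degree-3 polynomial gives P(t) = t³ + 6t² + t - 9.
Then P(6) = 429.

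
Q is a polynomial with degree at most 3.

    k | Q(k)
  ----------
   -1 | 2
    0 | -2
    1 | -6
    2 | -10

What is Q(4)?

Write Q(k) = ak³ + bk² + ck + d; the 4 given values yield a linear system in the 4 coefficients.
Solving, the top 2 coefficients vanish, and Q(k) = -4k - 2.
Then Q(4) = -18.

-18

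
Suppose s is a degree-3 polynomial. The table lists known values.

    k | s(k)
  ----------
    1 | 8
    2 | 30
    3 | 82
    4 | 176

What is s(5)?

Write s(k) = ak³ + bk² + ck + d; the 4 given values yield a linear system in the 4 coefficients.
Solving, s(k) = 2k³ + 3k² - k + 4.
Then s(5) = 324.

324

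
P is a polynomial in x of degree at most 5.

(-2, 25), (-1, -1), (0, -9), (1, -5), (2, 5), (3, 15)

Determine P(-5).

271

Write P(x) = ax^5 + bx^4 + cx³ + dx² + ex + p; the 6 given values yield a linear system in the 6 coefficients.
Solving, the top 2 coefficients vanish, and P(x) = -x³ + 6x² - x - 9.
Then P(-5) = 271.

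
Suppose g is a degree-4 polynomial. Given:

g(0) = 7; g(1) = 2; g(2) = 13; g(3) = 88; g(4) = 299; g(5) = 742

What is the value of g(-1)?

First differences: -5, 11, 75, 211, 443. Second differences: 16, 64, 136, 232. Third differences: 48, 72, 96. Fourth differences: 24, 24.
Level-4 differences are constant, so g has degree 4.
Fitting a degree-4 polynomial gives g(k) = k^4 + 2k³ - 5k² - 3k + 7.
Then g(-1) = 4.

4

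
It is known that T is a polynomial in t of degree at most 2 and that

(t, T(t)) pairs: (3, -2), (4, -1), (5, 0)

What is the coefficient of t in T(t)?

1

First differences: 1, 1.
Level-1 differences are constant, so T has degree 1.
Fitting a degree-1 polynomial gives T(t) = t - 5.
The coefficient of t is 1.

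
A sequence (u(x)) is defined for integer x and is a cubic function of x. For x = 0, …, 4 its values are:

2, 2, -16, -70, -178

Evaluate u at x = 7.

Write u(x) = ax³ + bx² + cx + d; the 5 given values yield a linear system in the 4 coefficients.
Solving, u(x) = -3x³ + 3x + 2.
Then u(7) = -1006.

-1006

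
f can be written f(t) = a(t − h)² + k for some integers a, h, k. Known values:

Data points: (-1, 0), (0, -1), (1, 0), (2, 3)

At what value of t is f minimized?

0

First differences -1, 1, 3; second difference 2 = 2a, so a = 1.
Expanding, the t-coefficient is −2ah = -2h; matching it to the data gives h = 0, and then k = -1.
So f(t) = 1(t + 0)² − 1.
Hence h = 0.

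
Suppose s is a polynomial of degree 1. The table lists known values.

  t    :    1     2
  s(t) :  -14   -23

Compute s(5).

-50

Write s(t) = at + b; the 2 given values yield a linear system in the 2 coefficients.
Solving, s(t) = -9t - 5.
Then s(5) = -50.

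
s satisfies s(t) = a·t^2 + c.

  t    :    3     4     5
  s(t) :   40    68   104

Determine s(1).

8

From s(3) = 40 and s(4) = 68: 9a + c = 40 and 16a + c = 68.
Subtracting: 7a = 28, so a = 4; then c = 40 − 4·9 = 4.
So s(t) = 4t² + 4, and s(1) = 8.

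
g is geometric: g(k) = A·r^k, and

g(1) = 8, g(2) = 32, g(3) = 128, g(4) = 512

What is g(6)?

8192

Consecutive ratio: 32/8 = 4, and 128/32 = 4, so r = 4.
Then A·4^1 = 8 gives A = 2, and g(k) = 2·4^k.
g(6) = 2·4^6 = 8192.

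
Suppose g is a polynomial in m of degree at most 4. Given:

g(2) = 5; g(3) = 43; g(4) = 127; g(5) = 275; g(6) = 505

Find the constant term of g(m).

-5

First differences: 38, 84, 148, 230. Second differences: 46, 64, 82. Third differences: 18, 18.
Level-3 differences are constant, so g has degree 3.
Fitting a degree-3 polynomial gives g(m) = 3m³ - 4m² + m - 5.
The constant term is g(0) = -5.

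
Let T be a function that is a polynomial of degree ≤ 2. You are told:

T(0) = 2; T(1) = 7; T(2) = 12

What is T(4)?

22

First differences: 5, 5.
Level-1 differences are constant, so T has degree 1.
Fitting a degree-1 polynomial gives T(m) = 5m + 2.
Then T(4) = 22.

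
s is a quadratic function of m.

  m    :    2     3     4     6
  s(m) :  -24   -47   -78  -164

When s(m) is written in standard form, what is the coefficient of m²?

-4

Write s(m) = am² + bm + c; the 4 given values yield a linear system in the 3 coefficients.
Solving, s(m) = -4m² - 3m - 2.
The coefficient of m² is -4.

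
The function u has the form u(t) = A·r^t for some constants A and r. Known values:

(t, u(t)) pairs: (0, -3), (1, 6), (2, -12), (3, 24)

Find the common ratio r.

Consecutive ratio: 6/(-3) = -2, and -12/6 = -2, so r = -2.
Then A·(-2)^0 = -3 gives A = -3, and u(t) = -3·(-2)^t.

-2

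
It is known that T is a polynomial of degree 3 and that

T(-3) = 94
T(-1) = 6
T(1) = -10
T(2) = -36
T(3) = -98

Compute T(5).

-402

Write T(m) = am³ + bm² + cm + d; the 5 given values yield a linear system in the 4 coefficients.
Solving, T(m) = -3m³ - 5m - 2.
Then T(5) = -402.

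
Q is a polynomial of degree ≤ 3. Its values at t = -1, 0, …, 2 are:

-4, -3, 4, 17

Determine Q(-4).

First differences: 1, 7, 13. Second differences: 6, 6.
Level-2 differences are constant, so Q has degree 2.
Fitting a degree-2 polynomial gives Q(t) = 3t² + 4t - 3.
Then Q(-4) = 29.

29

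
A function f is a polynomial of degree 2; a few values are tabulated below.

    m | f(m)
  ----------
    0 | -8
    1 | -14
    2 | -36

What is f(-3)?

-86

Write f(m) = am² + bm + c; the 3 given values yield a linear system in the 3 coefficients.
Solving, f(m) = -8m² + 2m - 8.
Then f(-3) = -86.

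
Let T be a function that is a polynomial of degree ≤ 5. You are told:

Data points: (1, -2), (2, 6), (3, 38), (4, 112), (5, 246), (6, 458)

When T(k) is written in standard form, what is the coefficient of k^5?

0

First differences: 8, 32, 74, 134, 212. Second differences: 24, 42, 60, 78. Third differences: 18, 18, 18.
Level-3 differences are constant, so T has degree 3.
Fitting a degree-3 polynomial gives T(k) = 3k³ - 6k² + 5k - 4.
The coefficient of k^5 is 0.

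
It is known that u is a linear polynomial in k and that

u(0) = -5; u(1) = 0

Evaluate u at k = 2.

5

Write u(k) = ak + b; the 2 given values yield a linear system in the 2 coefficients.
Solving, u(k) = 5k - 5.
Then u(2) = 5.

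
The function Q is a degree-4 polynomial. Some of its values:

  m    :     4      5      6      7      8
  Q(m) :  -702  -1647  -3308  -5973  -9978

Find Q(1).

-3

Write Q(m) = am^4 + bm³ + cm² + dm + e; the 5 given values yield a linear system in the 5 coefficients.
Solving, Q(m) = -2m^4 - 4m³ + 4m² + m - 2.
Then Q(1) = -3.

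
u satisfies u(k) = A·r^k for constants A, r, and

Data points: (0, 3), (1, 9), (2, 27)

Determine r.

Consecutive ratio: 9/3 = 3, and 27/9 = 3, so r = 3.
Then A·3^0 = 3 gives A = 3, and u(k) = 3·3^k.

3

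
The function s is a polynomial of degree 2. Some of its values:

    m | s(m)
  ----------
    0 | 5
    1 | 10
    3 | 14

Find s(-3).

-22

Write s(m) = am² + bm + c; the 3 given values yield a linear system in the 3 coefficients.
Solving, s(m) = -m² + 6m + 5.
Then s(-3) = -22.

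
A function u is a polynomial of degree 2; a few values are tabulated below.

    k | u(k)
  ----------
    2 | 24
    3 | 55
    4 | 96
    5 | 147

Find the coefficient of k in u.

First differences: 31, 41, 51. Second differences: 10, 10.
Level-2 differences are constant, so u has degree 2.
Fitting a degree-2 polynomial gives u(k) = 5k² + 6k - 8.
The coefficient of k is 6.

6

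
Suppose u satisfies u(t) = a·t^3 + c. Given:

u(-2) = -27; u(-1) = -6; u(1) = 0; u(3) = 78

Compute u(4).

189

From u(-2) = -27 and u(-1) = -6: -8a + c = -27 and -1a + c = -6.
Subtracting: 7a = 21, so a = 3; then c = -27 − 3·(-8) = -3.
So u(t) = 3t³ − 3, and u(4) = 189.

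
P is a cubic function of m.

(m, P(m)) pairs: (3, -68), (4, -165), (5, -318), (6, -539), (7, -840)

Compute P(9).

First differences: -97, -153, -221, -301. Second differences: -56, -68, -80. Third differences: -12, -12.
Level-3 differences are constant, so P has degree 3.
Fitting a degree-3 polynomial gives P(m) = -2m³ - 4m² + 5m + 7.
Then P(9) = -1730.

-1730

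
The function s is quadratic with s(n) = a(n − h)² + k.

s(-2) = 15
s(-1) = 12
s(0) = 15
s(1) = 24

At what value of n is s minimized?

-1

First differences -3, 3, 9; second difference 6 = 2a, so a = 3.
Expanding, the n-coefficient is −2ah = -6h; matching it to the data gives h = -1, and then k = 12.
So s(n) = 3(n + 1)² + 12.
Hence h = -1.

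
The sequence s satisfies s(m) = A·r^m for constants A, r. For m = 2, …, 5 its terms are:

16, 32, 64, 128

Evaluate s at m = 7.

512

Consecutive ratio: 32/16 = 2, and 64/32 = 2, so r = 2.
Then A·2^2 = 16 gives A = 4, and s(m) = 4·2^m.
s(7) = 4·2^7 = 512.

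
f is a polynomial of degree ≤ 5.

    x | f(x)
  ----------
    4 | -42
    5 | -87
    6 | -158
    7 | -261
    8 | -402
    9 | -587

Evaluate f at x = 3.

First differences: -45, -71, -103, -141, -185. Second differences: -26, -32, -38, -44. Third differences: -6, -6, -6.
Level-3 differences are constant, so f has degree 3.
Fitting a degree-3 polynomial gives f(x) = -x³ + 2x² - 2x - 2.
Then f(3) = -17.

-17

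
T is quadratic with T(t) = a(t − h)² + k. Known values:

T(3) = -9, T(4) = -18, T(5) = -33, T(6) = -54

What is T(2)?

-6

First differences -9, -15, -21; second difference -6 = 2a, so a = -3.
Expanding, the t-coefficient is −2ah = 6h; matching it to the data gives h = 2, and then k = -6.
So T(t) = -3(t − 2)² − 6.
T(2) = -3·0² − 6 = -6.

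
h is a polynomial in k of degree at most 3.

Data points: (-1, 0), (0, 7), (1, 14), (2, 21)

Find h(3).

28

First differences: 7, 7, 7.
Level-1 differences are constant, so h has degree 1.
Extending the table by one column gives the next first difference 7, so h(3) = 21 + 7 = 28.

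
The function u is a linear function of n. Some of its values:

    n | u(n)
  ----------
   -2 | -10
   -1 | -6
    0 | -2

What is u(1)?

First differences: 4, 4.
Level-1 differences are constant, so u has degree 1.
Fitting a degree-1 polynomial gives u(n) = 4n - 2.
Then u(1) = 2.

2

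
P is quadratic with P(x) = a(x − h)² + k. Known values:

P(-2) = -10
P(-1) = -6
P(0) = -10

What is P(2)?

First differences 4, -4; second difference -8 = 2a, so a = -4.
Expanding, the x-coefficient is −2ah = 8h; matching it to the data gives h = -1, and then k = -6.
So P(x) = -4(x + 1)² − 6.
P(2) = -4·3² − 6 = -42.

-42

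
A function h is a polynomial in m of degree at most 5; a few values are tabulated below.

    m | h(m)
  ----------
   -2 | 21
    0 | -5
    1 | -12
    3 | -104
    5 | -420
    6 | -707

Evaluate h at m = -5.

Write h(m) = am^5 + bm^4 + cm³ + dm² + em + p; the 6 given values yield a linear system in the 6 coefficients.
Solving, the top 2 coefficients vanish, and h(m) = -3m³ - m² - 3m - 5.
Then h(-5) = 360.

360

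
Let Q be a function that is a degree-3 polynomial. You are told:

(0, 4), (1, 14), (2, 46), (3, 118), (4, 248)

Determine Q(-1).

-2

First differences: 10, 32, 72, 130. Second differences: 22, 40, 58. Third differences: 18, 18.
Level-3 differences are constant, so Q has degree 3.
Fitting a degree-3 polynomial gives Q(n) = 3n³ + 2n² + 5n + 4.
Then Q(-1) = -2.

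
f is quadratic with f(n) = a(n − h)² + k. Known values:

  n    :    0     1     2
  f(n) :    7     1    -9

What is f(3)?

First differences -6, -10; second difference -4 = 2a, so a = -2.
Expanding, the n-coefficient is −2ah = 4h; matching it to the data gives h = -1, and then k = 9.
So f(n) = -2(n + 1)² + 9.
f(3) = -2·4² + 9 = -23.

-23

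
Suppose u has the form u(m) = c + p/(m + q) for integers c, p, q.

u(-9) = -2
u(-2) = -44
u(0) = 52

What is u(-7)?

(u(m) − c)(m + q) = p for each data point; the three points give a linear system in c and q, then p follows.
Solving: c = 4, q = 1, p = 48, so u(m) = 4 + 48/(m + 1).
Then u(-7) = 4 + 48/(-6) = -4.

-4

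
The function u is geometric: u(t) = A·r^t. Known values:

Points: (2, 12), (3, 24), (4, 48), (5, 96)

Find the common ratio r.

Consecutive ratio: 24/12 = 2, and 48/24 = 2, so r = 2.
Then A·2^2 = 12 gives A = 3, and u(t) = 3·2^t.

2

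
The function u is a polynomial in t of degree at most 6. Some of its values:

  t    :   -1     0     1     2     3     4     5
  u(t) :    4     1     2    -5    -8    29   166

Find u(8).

First differences: -3, 1, -7, -3, 37, 137. Second differences: 4, -8, 4, 40, 100. Third differences: -12, 12, 36, 60. Fourth differences: 24, 24, 24.
Level-4 differences are constant, so u has degree 4.
Fitting a degree-4 polynomial gives u(t) = t^4 - 4t³ + t² + 3t + 1.
Then u(8) = 2137.

2137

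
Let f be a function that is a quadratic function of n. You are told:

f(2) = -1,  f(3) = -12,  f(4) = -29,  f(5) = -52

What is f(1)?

Write f(n) = an² + bn + c; the 4 given values yield a linear system in the 3 coefficients.
Solving, f(n) = -3n² + 4n + 3.
Then f(1) = 4.

4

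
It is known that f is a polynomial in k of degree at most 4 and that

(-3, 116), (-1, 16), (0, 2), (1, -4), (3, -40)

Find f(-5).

Write f(k) = ak^4 + bk³ + ck² + dk + e; the 5 given values yield a linear system in the 5 coefficients.
Solving, the leading coefficient vanishes, and f(k) = -2k³ + 4k² - 8k + 2.
Then f(-5) = 392.

392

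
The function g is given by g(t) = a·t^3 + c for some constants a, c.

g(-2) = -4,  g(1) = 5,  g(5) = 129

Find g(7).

From g(-2) = -4 and g(1) = 5: -8a + c = -4 and 1a + c = 5.
Subtracting: 9a = 9, so a = 1; then c = -4 − 1·(-8) = 4.
So g(t) = 1t³ + 4, and g(7) = 347.

347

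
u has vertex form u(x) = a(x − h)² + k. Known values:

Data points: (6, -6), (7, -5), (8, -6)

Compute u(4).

First differences 1, -1; second difference -2 = 2a, so a = -1.
Expanding, the x-coefficient is −2ah = 2h; matching it to the data gives h = 7, and then k = -5.
So u(x) = -1(x − 7)² − 5.
u(4) = -1·(-3)² − 5 = -14.

-14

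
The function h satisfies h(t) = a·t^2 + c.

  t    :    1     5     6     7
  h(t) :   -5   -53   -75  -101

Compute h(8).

From h(1) = -5 and h(5) = -53: 1a + c = -5 and 25a + c = -53.
Subtracting: 24a = -48, so a = -2; then c = -5 − (-2)·1 = -3.
So h(t) = -2t² − 3, and h(8) = -131.

-131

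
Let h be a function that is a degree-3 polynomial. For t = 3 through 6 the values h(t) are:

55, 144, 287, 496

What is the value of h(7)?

783

Write h(t) = at³ + bt² + ct + d; the 4 given values yield a linear system in the 4 coefficients.
Solving, h(t) = 2t³ + 3t² - 6t - 8.
Then h(7) = 783.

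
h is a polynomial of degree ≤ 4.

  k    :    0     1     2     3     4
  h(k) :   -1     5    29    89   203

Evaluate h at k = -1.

First differences: 6, 24, 60, 114. Second differences: 18, 36, 54. Third differences: 18, 18.
Level-3 differences are constant, so h has degree 3.
Fitting a degree-3 polynomial gives h(k) = 3k³ + 3k - 1.
Then h(-1) = -7.

-7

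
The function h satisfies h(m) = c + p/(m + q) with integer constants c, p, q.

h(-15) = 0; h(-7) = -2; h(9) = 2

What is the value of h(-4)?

(h(m) − c)(m + q) = p for each data point; the three points give a linear system in c and q, then p follows.
Solving: c = 1, q = 3, p = 12, so h(m) = 1 + 12/(m + 3).
Then h(-4) = 1 + 12/(-1) = -11.

-11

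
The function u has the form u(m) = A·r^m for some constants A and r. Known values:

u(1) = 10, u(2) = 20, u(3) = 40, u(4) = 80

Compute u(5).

Consecutive ratio: 20/10 = 2, and 40/20 = 2, so r = 2.
Then A·2^1 = 10 gives A = 5, and u(m) = 5·2^m.
u(5) = 5·2^5 = 160.

160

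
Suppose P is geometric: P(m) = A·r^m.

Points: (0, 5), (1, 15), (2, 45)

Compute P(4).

405

Consecutive ratio: 15/5 = 3, and 45/15 = 3, so r = 3.
Then A·3^0 = 5 gives A = 5, and P(m) = 5·3^m.
P(4) = 5·3^4 = 405.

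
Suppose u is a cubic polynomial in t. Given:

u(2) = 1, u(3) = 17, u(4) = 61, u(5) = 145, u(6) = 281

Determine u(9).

1121

First differences: 16, 44, 84, 136. Second differences: 28, 40, 52. Third differences: 12, 12.
Level-3 differences are constant, so u has degree 3.
Fitting a degree-3 polynomial gives u(t) = 2t³ - 4t² - 2t + 5.
Then u(9) = 1121.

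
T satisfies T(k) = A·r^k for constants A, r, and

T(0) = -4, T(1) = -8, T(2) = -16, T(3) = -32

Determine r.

2

Consecutive ratio: -8/(-4) = 2, and -16/(-8) = 2, so r = 2.
Then A·2^0 = -4 gives A = -4, and T(k) = -4·2^k.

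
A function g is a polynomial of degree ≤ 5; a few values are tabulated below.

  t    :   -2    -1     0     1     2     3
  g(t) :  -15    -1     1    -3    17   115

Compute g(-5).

171

Write g(t) = at^5 + bt^4 + ct³ + dt² + et + p; the 6 given values yield a linear system in the 6 coefficients.
Solving, the leading coefficient vanishes, and g(t) = t^4 + 3t³ - 4t² - 4t + 1.
Then g(-5) = 171.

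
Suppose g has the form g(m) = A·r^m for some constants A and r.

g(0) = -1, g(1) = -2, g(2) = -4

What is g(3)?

Consecutive ratio: -2/(-1) = 2, and -4/(-2) = 2, so r = 2.
Then A·2^0 = -1 gives A = -1, and g(m) = -1·2^m.
g(3) = -1·2^3 = -8.

-8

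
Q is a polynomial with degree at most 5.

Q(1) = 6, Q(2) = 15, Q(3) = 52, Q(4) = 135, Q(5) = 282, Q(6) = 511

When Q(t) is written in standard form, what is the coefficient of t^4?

Write Q(t) = at^5 + bt^4 + ct³ + dt² + et + p; the 6 given values yield a linear system in the 6 coefficients.
Solving, the top 2 coefficients vanish, and Q(t) = 3t³ - 4t² + 7.
The coefficient of t^4 is 0.

0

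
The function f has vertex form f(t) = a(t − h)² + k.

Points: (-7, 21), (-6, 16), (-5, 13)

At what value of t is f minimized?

First differences -5, -3; second difference 2 = 2a, so a = 1.
Expanding, the t-coefficient is −2ah = -2h; matching it to the data gives h = -4, and then k = 12.
So f(t) = 1(t + 4)² + 12.
Hence h = -4.

-4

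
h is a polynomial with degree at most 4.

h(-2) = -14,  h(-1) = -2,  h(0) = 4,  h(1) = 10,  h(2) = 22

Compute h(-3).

First differences: 12, 6, 6, 12. Second differences: -6, 0, 6. Third differences: 6, 6.
Level-3 differences are constant, so h has degree 3.
Fitting a degree-3 polynomial gives h(n) = n³ + 5n + 4.
Then h(-3) = -38.

-38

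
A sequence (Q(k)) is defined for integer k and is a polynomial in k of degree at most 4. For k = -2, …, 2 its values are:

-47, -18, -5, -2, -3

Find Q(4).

7

First differences: 29, 13, 3, -1. Second differences: -16, -10, -4. Third differences: 6, 6.
Level-3 differences are constant, so Q has degree 3.
Fitting a degree-3 polynomial gives Q(k) = k³ - 5k² + 7k - 5.
Then Q(4) = 7.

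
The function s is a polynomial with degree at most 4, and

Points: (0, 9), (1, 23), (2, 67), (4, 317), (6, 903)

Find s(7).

Write s(n) = an^4 + bn³ + cn² + dn + e; the 5 given values yield a linear system in the 5 coefficients.
Solving, the leading coefficient vanishes, and s(n) = 3n³ + 6n² + 5n + 9.
Then s(7) = 1367.

1367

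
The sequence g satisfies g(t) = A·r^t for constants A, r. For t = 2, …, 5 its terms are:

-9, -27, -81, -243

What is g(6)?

Consecutive ratio: -27/(-9) = 3, and -81/(-27) = 3, so r = 3.
Then A·3^2 = -9 gives A = -1, and g(t) = -1·3^t.
g(6) = -1·3^6 = -729.

-729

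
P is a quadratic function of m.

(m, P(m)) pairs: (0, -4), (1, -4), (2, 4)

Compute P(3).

Write P(m) = am² + bm + c; the 3 given values yield a linear system in the 3 coefficients.
Solving, P(m) = 4m² - 4m - 4.
Then P(3) = 20.

20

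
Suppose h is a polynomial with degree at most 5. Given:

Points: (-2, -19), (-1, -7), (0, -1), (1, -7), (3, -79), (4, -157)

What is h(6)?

Write h(k) = ak^5 + bk^4 + ck³ + dk² + ek + p; the 6 given values yield a linear system in the 6 coefficients.
Solving, the top 2 coefficients vanish, and h(k) = -k³ - 6k² + k - 1.
Then h(6) = -427.

-427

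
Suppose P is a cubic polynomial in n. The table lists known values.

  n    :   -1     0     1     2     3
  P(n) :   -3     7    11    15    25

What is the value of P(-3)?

First differences: 10, 4, 4, 10. Second differences: -6, 0, 6. Third differences: 6, 6.
Level-3 differences are constant, so P has degree 3.
Fitting a degree-3 polynomial gives P(n) = n³ - 3n² + 6n + 7.
Then P(-3) = -65.

-65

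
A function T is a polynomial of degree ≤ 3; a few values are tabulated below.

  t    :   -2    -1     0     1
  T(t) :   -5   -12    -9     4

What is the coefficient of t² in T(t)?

5

Write T(t) = at³ + bt² + ct + d; the 4 given values yield a linear system in the 4 coefficients.
Solving, the leading coefficient vanishes, and T(t) = 5t² + 8t - 9.
The coefficient of t² is 5.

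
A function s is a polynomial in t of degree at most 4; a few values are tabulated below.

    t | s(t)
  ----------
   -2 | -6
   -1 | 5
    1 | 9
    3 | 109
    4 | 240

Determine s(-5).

Write s(t) = at^4 + bt³ + ct² + dt + e; the 5 given values yield a linear system in the 5 coefficients.
Solving, the leading coefficient vanishes, and s(t) = 3t³ + 3t² - t + 4.
Then s(-5) = -291.

-291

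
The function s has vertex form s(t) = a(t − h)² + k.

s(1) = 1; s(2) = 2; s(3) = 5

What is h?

First differences 1, 3; second difference 2 = 2a, so a = 1.
Expanding, the t-coefficient is −2ah = -2h; matching it to the data gives h = 1, and then k = 1.
So s(t) = 1(t − 1)² + 1.
Hence h = 1.

1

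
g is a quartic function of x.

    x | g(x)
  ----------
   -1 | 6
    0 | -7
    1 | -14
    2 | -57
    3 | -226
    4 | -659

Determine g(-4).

-219

First differences: -13, -7, -43, -169, -433. Second differences: 6, -36, -126, -264. Third differences: -42, -90, -138. Fourth differences: -48, -48.
Level-4 differences are constant, so g has degree 4.
Fitting a degree-4 polynomial gives g(x) = -2x^4 - 3x³ + 5x² - 7x - 7.
Then g(-4) = -219.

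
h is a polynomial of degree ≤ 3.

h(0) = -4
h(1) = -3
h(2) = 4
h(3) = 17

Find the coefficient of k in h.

-2

Write h(k) = ak³ + bk² + ck + d; the 4 given values yield a linear system in the 4 coefficients.
Solving, the leading coefficient vanishes, and h(k) = 3k² - 2k - 4.
The coefficient of k is -2.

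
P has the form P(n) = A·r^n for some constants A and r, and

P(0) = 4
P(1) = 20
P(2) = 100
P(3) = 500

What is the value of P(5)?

Consecutive ratio: 20/4 = 5, and 100/20 = 5, so r = 5.
Then A·5^0 = 4 gives A = 4, and P(n) = 4·5^n.
P(5) = 4·5^5 = 12500.

12500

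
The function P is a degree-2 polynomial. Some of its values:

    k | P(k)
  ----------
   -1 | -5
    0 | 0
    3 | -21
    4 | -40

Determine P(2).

Write P(k) = ak² + bk + c; the 4 given values yield a linear system in the 3 coefficients.
Solving, P(k) = -3k² + 2k.
Then P(2) = -8.

-8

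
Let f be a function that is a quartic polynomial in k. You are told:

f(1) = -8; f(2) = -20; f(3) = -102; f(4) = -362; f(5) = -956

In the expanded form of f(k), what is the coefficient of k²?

Write f(k) = ak^4 + bk³ + ck² + dk + e; the 5 given values yield a linear system in the 5 coefficients.
Solving, f(k) = -2k^4 + 2k³ + 3k² - 5k - 6.
The coefficient of k² is 3.

3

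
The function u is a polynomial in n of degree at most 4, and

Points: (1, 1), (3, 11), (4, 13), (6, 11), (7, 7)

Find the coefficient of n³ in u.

0

Write u(n) = an^4 + bn³ + cn² + dn + e; the 5 given values yield a linear system in the 5 coefficients.
Solving, the top 2 coefficients vanish, and u(n) = -n² + 9n - 7.
The coefficient of n³ is 0.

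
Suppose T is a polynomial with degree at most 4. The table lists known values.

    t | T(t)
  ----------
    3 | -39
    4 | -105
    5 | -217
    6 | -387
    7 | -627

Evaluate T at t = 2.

-7

First differences: -66, -112, -170, -240. Second differences: -46, -58, -70. Third differences: -12, -12.
Level-3 differences are constant, so T has degree 3.
Fitting a degree-3 polynomial gives T(t) = -2t³ + t² + t + 3.
Then T(2) = -7.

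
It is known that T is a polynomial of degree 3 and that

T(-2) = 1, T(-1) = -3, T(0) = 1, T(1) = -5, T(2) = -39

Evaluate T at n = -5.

First differences: -4, 4, -6, -34. Second differences: 8, -10, -28. Third differences: -18, -18.
Level-3 differences are constant, so T has degree 3.
Fitting a degree-3 polynomial gives T(n) = -3n³ - 5n² + 2n + 1.
Then T(-5) = 241.

241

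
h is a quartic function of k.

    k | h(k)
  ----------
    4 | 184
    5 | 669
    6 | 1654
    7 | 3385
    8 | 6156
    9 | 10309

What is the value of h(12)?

Write h(k) = ak^4 + bk³ + ck² + dk + e; the 6 given values yield a linear system in the 5 coefficients.
Solving, h(k) = 2k^4 - 3k³ - 7k² - 7k + 4.
Then h(12) = 35200.

35200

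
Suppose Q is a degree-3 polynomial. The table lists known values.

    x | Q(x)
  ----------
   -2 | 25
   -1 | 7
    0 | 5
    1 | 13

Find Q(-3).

Write Q(x) = ax³ + bx² + cx + d; the 4 given values yield a linear system in the 4 coefficients.
Solving, Q(x) = -x³ + 5x² + 4x + 5.
Then Q(-3) = 65.

65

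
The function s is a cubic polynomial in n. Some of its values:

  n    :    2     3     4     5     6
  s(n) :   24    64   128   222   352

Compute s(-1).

-12

Write s(n) = an³ + bn² + cn + d; the 5 given values yield a linear system in the 4 coefficients.
Solving, s(n) = n³ + 3n² + 6n - 8.
Then s(-1) = -12.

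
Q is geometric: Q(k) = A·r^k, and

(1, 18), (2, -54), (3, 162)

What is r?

Consecutive ratio: -54/18 = -3, and 162/(-54) = -3, so r = -3.
Then A·(-3)^1 = 18 gives A = -6, and Q(k) = -6·(-3)^k.

-3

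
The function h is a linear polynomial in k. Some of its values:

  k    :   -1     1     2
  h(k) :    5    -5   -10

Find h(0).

Write h(k) = ak + b; the 3 given values yield a linear system in the 2 coefficients.
Solving, h(k) = -5k.
Then h(0) = 0.

0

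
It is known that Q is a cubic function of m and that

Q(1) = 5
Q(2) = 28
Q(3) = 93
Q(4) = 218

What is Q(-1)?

Write Q(m) = am³ + bm² + cm + d; the 4 given values yield a linear system in the 4 coefficients.
Solving, Q(m) = 3m³ + 3m² - 7m + 6.
Then Q(-1) = 13.

13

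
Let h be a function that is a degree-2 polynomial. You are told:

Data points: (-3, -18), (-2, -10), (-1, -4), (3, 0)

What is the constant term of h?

Write h(t) = at² + bt + c; the 4 given values yield a linear system in the 3 coefficients.
Solving, h(t) = -t² + 3t.
The constant term is h(0) = 0.

0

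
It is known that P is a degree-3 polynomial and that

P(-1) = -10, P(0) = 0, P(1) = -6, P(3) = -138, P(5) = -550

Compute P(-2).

Write P(k) = ak³ + bk² + ck + d; the 5 given values yield a linear system in the 4 coefficients.
Solving, P(k) = -3k³ - 8k² + 5k.
Then P(-2) = -18.

-18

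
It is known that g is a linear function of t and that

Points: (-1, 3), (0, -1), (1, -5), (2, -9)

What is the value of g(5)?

First differences: -4, -4, -4.
Level-1 differences are constant, so g has degree 1.
Fitting a degree-1 polynomial gives g(t) = -4t - 1.
Then g(5) = -21.

-21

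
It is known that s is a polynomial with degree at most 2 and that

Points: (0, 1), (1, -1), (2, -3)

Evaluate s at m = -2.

First differences: -2, -2.
Level-1 differences are constant, so s has degree 1.
Fitting a degree-1 polynomial gives s(m) = -2m + 1.
Then s(-2) = 5.

5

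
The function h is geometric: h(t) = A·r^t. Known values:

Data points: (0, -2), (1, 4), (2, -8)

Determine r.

-2

Consecutive ratio: 4/(-2) = -2, and -8/4 = -2, so r = -2.
Then A·(-2)^0 = -2 gives A = -2, and h(t) = -2·(-2)^t.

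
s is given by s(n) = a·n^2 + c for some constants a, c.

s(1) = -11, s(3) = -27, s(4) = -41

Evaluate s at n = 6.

From s(1) = -11 and s(3) = -27: 1a + c = -11 and 9a + c = -27.
Subtracting: 8a = -16, so a = -2; then c = -11 − (-2)·1 = -9.
So s(n) = -2n² − 9, and s(6) = -81.

-81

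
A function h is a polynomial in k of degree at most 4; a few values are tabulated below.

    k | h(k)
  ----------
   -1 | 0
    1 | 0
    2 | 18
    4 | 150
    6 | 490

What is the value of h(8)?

Write h(k) = ak^4 + bk³ + ck² + dk + e; the 5 given values yield a linear system in the 5 coefficients.
Solving, the leading coefficient vanishes, and h(k) = 2k³ + 2k² - 2k - 2.
Then h(8) = 1134.

1134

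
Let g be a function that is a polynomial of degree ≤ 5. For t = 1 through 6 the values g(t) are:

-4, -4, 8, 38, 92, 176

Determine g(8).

458

Write g(t) = at^5 + bt^4 + ct³ + dt² + et + p; the 6 given values yield a linear system in the 6 coefficients.
Solving, the top 2 coefficients vanish, and g(t) = t³ - 7t + 2.
Then g(8) = 458.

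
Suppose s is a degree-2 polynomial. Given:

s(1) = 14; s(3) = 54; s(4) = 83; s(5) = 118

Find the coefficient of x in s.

8

Write s(x) = ax² + bx + c; the 4 given values yield a linear system in the 3 coefficients.
Solving, s(x) = 3x² + 8x + 3.
The coefficient of x is 8.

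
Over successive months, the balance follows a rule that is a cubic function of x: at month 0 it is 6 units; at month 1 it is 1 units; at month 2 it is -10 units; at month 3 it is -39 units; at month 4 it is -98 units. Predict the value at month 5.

-199

Write the value at x as P(x).
Write P(x) = ax³ + bx² + cx + d; the 5 given values yield a linear system in the 4 coefficients.
Solving, P(x) = -2x³ + 3x² - 6x + 6.
Then P(5) = -199.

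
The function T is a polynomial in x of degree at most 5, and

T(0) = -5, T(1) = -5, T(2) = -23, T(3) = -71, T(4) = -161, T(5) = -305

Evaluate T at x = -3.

7

First differences: 0, -18, -48, -90, -144. Second differences: -18, -30, -42, -54. Third differences: -12, -12, -12.
Level-3 differences are constant, so T has degree 3.
Fitting a degree-3 polynomial gives T(x) = -2x³ - 3x² + 5x - 5.
Then T(-3) = 7.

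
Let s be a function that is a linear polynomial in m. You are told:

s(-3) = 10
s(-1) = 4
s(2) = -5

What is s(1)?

Write s(m) = am + b; the 3 given values yield a linear system in the 2 coefficients.
Solving, s(m) = -3m + 1.
Then s(1) = -2.

-2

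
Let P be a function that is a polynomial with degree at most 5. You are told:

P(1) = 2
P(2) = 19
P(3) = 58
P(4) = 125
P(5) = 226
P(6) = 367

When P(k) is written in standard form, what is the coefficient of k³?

First differences: 17, 39, 67, 101, 141. Second differences: 22, 28, 34, 40. Third differences: 6, 6, 6.
Level-3 differences are constant, so P has degree 3.
Fitting a degree-3 polynomial gives P(k) = k³ + 5k² - 5k + 1.
The coefficient of k³ is 1.

1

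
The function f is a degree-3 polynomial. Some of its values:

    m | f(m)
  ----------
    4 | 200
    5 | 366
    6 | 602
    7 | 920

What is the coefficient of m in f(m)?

-1

Write f(m) = am³ + bm² + cm + d; the 4 given values yield a linear system in the 4 coefficients.
Solving, f(m) = 2m³ + 5m² - m - 4.
The coefficient of m is -1.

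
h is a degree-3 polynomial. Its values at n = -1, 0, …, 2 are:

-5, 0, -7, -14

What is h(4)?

20

Write h(n) = an³ + bn² + cn + d; the 4 given values yield a linear system in the 4 coefficients.
Solving, h(n) = 2n³ - 6n² - 3n.
Then h(4) = 20.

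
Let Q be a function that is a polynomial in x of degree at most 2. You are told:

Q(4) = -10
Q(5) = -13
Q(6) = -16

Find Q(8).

-22

Write Q(x) = ax² + bx + c; the 3 given values yield a linear system in the 3 coefficients.
Solving, the leading coefficient vanishes, and Q(x) = -3x + 2.
Then Q(8) = -22.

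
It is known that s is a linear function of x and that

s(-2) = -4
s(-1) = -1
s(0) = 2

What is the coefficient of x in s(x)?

Write s(x) = ax + b; the 3 given values yield a linear system in the 2 coefficients.
Solving, s(x) = 3x + 2.
The coefficient of x is 3.

3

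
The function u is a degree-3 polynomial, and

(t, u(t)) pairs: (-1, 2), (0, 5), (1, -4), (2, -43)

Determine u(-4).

101

Write u(t) = at³ + bt² + ct + d; the 4 given values yield a linear system in the 4 coefficients.
Solving, u(t) = -3t³ - 6t² + 5.
Then u(-4) = 101.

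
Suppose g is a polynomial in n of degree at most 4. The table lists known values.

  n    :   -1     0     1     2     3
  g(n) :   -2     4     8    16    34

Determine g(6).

Write g(n) = an^4 + bn³ + cn² + dn + e; the 5 given values yield a linear system in the 5 coefficients.
Solving, the leading coefficient vanishes, and g(n) = n³ - n² + 4n + 4.
Then g(6) = 208.

208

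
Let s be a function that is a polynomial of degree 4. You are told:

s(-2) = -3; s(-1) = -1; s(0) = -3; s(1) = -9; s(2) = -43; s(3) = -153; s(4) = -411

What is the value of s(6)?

-1779

Write s(k) = ak^4 + bk³ + ck² + dk + e; the 7 given values yield a linear system in the 5 coefficients.
Solving, s(k) = -k^4 - 2k³ - k² - 2k - 3.
Then s(6) = -1779.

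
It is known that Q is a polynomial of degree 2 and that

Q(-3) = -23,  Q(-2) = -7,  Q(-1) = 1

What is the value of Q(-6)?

-119

Write Q(t) = at² + bt + c; the 3 given values yield a linear system in the 3 coefficients.
Solving, Q(t) = -4t² - 4t + 1.
Then Q(-6) = -119.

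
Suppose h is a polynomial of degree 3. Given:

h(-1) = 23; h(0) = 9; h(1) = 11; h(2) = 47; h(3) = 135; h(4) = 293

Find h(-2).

First differences: -14, 2, 36, 88, 158. Second differences: 16, 34, 52, 70. Third differences: 18, 18, 18.
Level-3 differences are constant, so h has degree 3.
Fitting a degree-3 polynomial gives h(m) = 3m³ + 8m² - 9m + 9.
Then h(-2) = 35.

35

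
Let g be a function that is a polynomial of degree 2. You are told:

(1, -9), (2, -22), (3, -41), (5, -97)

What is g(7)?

-177

Write g(t) = at² + bt + c; the 4 given values yield a linear system in the 3 coefficients.
Solving, g(t) = -3t² - 4t - 2.
Then g(7) = -177.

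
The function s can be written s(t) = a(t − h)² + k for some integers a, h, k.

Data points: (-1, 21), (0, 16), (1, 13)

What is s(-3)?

First differences -5, -3; second difference 2 = 2a, so a = 1.
Expanding, the t-coefficient is −2ah = -2h; matching it to the data gives h = 2, and then k = 12.
So s(t) = 1(t − 2)² + 12.
s(-3) = 1·(-5)² + 12 = 37.

37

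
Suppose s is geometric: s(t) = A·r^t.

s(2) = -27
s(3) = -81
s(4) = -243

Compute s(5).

-729

Consecutive ratio: -81/(-27) = 3, and -243/(-81) = 3, so r = 3.
Then A·3^2 = -27 gives A = -3, and s(t) = -3·3^t.
s(5) = -3·3^5 = -729.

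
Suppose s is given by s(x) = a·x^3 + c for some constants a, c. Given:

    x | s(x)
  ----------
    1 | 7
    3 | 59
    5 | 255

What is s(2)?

From s(1) = 7 and s(3) = 59: 1a + c = 7 and 27a + c = 59.
Subtracting: 26a = 52, so a = 2; then c = 7 − 2·1 = 5.
So s(x) = 2x³ + 5, and s(2) = 21.

21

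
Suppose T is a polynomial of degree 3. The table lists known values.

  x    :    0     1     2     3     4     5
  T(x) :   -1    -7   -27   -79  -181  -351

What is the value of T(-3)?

First differences: -6, -20, -52, -102, -170. Second differences: -14, -32, -50, -68. Third differences: -18, -18, -18.
Level-3 differences are constant, so T has degree 3.
Fitting a degree-3 polynomial gives T(x) = -3x³ + 2x² - 5x - 1.
Then T(-3) = 113.

113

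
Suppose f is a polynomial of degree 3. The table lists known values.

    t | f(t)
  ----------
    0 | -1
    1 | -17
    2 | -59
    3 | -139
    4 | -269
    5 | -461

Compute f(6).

-727

First differences: -16, -42, -80, -130, -192. Second differences: -26, -38, -50, -62. Third differences: -12, -12, -12.
Level-3 differences are constant, so f has degree 3.
Fitting a degree-3 polynomial gives f(t) = -2t³ - 7t² - 7t - 1.
Then f(6) = -727.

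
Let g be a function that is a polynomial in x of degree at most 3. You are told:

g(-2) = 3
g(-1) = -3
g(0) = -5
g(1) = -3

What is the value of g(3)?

Write g(x) = ax³ + bx² + cx + d; the 4 given values yield a linear system in the 4 coefficients.
Solving, the leading coefficient vanishes, and g(x) = 2x² - 5.
Then g(3) = 13.

13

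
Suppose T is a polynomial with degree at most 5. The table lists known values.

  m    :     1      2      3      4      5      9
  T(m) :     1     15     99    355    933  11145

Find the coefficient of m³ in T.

-3

Write T(m) = am^5 + bm^4 + cm³ + dm² + em + p; the 6 given values yield a linear system in the 6 coefficients.
Solving, the leading coefficient vanishes, and T(m) = 2m^4 - 3m³ + 3m² - 4m + 3.
The coefficient of m³ is -3.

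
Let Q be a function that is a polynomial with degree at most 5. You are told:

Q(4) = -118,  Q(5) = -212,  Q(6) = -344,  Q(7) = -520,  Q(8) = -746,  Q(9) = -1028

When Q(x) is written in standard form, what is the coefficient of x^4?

Write Q(x) = ax^5 + bx^4 + cx³ + dx² + ex + p; the 6 given values yield a linear system in the 6 coefficients.
Solving, the top 2 coefficients vanish, and Q(x) = -x³ - 4x² + 3x - 2.
The coefficient of x^4 is 0.

0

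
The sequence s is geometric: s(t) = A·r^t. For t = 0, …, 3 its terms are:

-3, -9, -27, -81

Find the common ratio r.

3

Consecutive ratio: -9/(-3) = 3, and -27/(-9) = 3, so r = 3.
Then A·3^0 = -3 gives A = -3, and s(t) = -3·3^t.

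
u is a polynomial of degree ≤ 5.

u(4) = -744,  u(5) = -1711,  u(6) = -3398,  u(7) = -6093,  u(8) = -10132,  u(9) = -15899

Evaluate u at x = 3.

Write u(x) = ax^5 + bx^4 + cx³ + dx² + ex + p; the 6 given values yield a linear system in the 6 coefficients.
Solving, the leading coefficient vanishes, and u(x) = -2x^4 - 4x³ + 2x² - 3x + 4.
Then u(3) = -257.

-257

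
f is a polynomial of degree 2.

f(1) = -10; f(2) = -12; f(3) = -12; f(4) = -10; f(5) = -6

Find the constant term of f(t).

First differences: -2, 0, 2, 4. Second differences: 2, 2, 2.
Level-2 differences are constant, so f has degree 2.
Fitting a degree-2 polynomial gives f(t) = t² - 5t - 6.
The constant term is f(0) = -6.

-6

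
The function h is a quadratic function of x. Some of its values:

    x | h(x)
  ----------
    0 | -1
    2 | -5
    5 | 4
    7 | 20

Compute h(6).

Write h(x) = ax² + bx + c; the 4 given values yield a linear system in the 3 coefficients.
Solving, h(x) = x² - 4x - 1.
Then h(6) = 11.

11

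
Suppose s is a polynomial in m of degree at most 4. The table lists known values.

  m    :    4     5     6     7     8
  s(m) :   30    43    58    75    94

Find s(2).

10

First differences: 13, 15, 17, 19. Second differences: 2, 2, 2.
Level-2 differences are constant, so s has degree 2.
Fitting a degree-2 polynomial gives s(m) = m² + 4m - 2.
Then s(2) = 10.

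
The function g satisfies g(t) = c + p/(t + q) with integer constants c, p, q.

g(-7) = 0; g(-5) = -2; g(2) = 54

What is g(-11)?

(g(t) − c)(t + q) = p for each data point; the three points give a linear system in c and q, then p follows.
Solving: c = 6, q = -1, p = 48, so g(t) = 6 + 48/(t − 1).
Then g(-11) = 6 + 48/(-12) = 2.

2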